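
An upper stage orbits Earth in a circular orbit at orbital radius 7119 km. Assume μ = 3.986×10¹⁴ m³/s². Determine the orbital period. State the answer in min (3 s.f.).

r = 7119 km = 7.119×10⁶ m.
Kepler's third law: T = 2π√(r³/μ) = 2π√((7.119×10⁶)³ / 3.986×10¹⁴).
r³/μ = 9.051×10⁵ s², so T = 2π × 9.514×10² = 5.978×10³ s.
Converting: 5.978×10³ s ÷ 60.00 = 99.63 min.

T ≈ 99.6 min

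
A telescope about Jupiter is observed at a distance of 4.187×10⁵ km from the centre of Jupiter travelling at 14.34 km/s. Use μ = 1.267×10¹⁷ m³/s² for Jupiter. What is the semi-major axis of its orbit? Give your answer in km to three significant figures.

a ≈ 3.17×10⁵ km

r = 4.187×10⁸ m.
Vis-viva rearranged: 1/a = 2/r − v²/μ = 4.777×10⁻⁹ − 1.623×10⁻⁹ = 3.154×10⁻⁹ m⁻¹.
a = 3.171×10⁸ m = 3.1709×10⁵ km.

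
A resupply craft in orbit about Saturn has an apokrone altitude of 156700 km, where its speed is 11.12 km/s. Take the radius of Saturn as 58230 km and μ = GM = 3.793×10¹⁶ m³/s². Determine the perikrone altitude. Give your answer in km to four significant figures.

r_a = 58230 + 156700 = 2.1493×10⁵ km = 2.149×10⁸ m.
Specific energy ε = v²/2 − μ/r = -1.146×10⁸ J/kg, so a = −μ/(2ε) = 1.654×10⁸ m.
The apsides satisfy r_p + r_a = 2a, so the perikrone radius is 2a − r_a = 1.159×10⁸ m = 1.1591×10⁵ km.
Perikrone altitude = 1.1591×10⁵ − 58230 = 57676 km.

perikrone altitude ≈ 57680 km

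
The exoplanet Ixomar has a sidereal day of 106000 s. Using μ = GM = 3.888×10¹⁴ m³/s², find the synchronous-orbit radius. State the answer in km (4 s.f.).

A synchronous orbit has period T, so by Kepler's third law a = (μT²/4π²)^(1/3).
μT²/4π² = 3.888×10¹⁴ × (1.060×10⁵)² / 39.48 = 1.107×10²³ m³.
a = 4.801×10⁷ m = 48009 km.

r_sync ≈ 48010 km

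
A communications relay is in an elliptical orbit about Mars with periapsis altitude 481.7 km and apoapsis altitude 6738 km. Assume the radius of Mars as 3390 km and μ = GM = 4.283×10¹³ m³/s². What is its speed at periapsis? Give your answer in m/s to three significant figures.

v ≈ 4000 m/s

r_p = 3390 + 481.7 = 3871.7 km = 3.8717×10⁶ m.
r_a = 3390 + 6738 = 10128 km = 1.0128×10⁷ m.
Semi-major axis a = (r_p + r_a)/2 = 6999.9 km = 7.000×10⁶ m.
Vis-viva: v² = μ(2/r − 1/a) = 4.283×10¹³ × (5.166×10⁻⁷ − 1.429×10⁻⁷) = 1.601×10⁷ m²/s².
v = 4001 m/s.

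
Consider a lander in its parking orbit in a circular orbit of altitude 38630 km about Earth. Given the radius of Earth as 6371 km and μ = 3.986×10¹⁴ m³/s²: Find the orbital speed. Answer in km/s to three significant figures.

r = 6371 + 38630 = 45001 km = 4.5001×10⁷ m.
For a circular orbit v = √(μ/r) = √(3.986×10¹⁴ / 4.500×10⁷) = √(8.858×10⁶) = 2976 m/s.
That is 2.976 km/s.

v ≈ 2.98 km/s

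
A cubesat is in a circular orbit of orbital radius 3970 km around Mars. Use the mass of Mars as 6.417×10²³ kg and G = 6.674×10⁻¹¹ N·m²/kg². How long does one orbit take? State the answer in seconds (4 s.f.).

T ≈ 7595 seconds

μ = GM = 6.674×10⁻¹¹ × 6.417×10²³ = 4.283×10¹³ m³/s².
r = 3970 km = 3.970×10⁶ m.
Kepler's third law: T = 2π√(r³/μ) = 2π√((3.970×10⁶)³ / 4.283×10¹³).
r³/μ = 1.461×10⁶ s², so T = 2π × 1.209×10³ = 7.595×10³ s.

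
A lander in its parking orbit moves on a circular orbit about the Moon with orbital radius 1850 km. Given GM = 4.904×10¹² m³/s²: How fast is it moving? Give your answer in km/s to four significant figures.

v ≈ 1.628 km/s

r = 1850 km = 1.850×10⁶ m.
For a circular orbit v = √(μ/r) = √(4.904×10¹² / 1.850×10⁶) = √(2.651×10⁶) = 1628 m/s.
That is 1.628 km/s.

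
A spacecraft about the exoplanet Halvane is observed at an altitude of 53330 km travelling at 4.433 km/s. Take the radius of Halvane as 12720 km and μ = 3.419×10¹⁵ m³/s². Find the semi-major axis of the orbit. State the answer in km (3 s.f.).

a ≈ 40800 km

r = 12720 + 53330 = 66050 km = 6.605×10⁷ m.
Specific orbital energy ε = v²/2 − μ/r = (4433)²/2 − 3.419×10¹⁵/6.605×10⁷ = -4.194×10⁷ J/kg.
Since ε = −μ/(2a), a = −μ/(2ε) = 4.076×10⁷ m = 40762 km.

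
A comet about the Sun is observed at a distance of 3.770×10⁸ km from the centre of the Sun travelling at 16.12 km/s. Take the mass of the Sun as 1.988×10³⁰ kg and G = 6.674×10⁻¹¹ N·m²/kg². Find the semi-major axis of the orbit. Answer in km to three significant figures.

μ = GM = 6.674×10⁻¹¹ × 1.988×10³⁰ = 1.327×10²⁰ m³/s².
r = 3.770×10¹¹ m.
Vis-viva rearranged: 1/a = 2/r − v²/μ = 5.305×10⁻¹² − 1.959×10⁻¹² = 3.347×10⁻¹² m⁻¹.
a = 2.988×10¹¹ m = 2.9882×10⁸ km.

a ≈ 2.99×10⁸ km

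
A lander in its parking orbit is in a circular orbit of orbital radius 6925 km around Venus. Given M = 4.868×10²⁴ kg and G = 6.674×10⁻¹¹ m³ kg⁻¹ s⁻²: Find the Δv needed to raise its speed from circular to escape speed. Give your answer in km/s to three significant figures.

μ = GM = 6.674×10⁻¹¹ × 4.868×10²⁴ = 3.249×10¹⁴ m³/s².
r = 6925 km = 6.925×10⁶ m.
Circular speed v_c = √(μ/r) = 6849 m/s.
Escape speed v_esc = √(2μ/r) = √2 × v_c = 9687 m/s.
Δv = v_esc − v_c = 2837 m/s = 2.837 km/s.

Δv ≈ 2.84 km/s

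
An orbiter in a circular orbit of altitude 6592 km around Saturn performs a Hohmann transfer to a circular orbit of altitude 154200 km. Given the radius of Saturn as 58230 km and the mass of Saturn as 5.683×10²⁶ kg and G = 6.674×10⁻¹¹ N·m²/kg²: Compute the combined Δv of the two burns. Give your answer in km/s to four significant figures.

μ = GM = 6.674×10⁻¹¹ × 5.683×10²⁶ = 3.793×10¹⁶ m³/s².
r₁ = 58230 + 6592 = 64822 km = 6.4822×10⁷ m.
r₂ = 58230 + 154200 = 212430 km = 2.1243×10⁸ m.
Transfer ellipse a_t = (r₁ + r₂)/2 = 1.386×10⁸ m.
At r₁: circular v_c1 = √(μ/r₁) = 24190 m/s; transfer-perikrone v_p = √[μ(2/r₁ − 1/a_t)] = 29940 m/s.
Δv₁ = v_p − v_c1 = 5755 m/s.
At r₂: circular v_c2 = √(μ/r₂) = 13360 m/s; transfer-apokrone v_a = √[μ(2/r₂ − 1/a_t)] = 9137 m/s.
Δv₂ = v_c2 − v_a = 4225 m/s.
Total Δv = Δv₁ + Δv₂ = 9979 m/s = 9.979 km/s.

Δv_total ≈ 9.979 km/s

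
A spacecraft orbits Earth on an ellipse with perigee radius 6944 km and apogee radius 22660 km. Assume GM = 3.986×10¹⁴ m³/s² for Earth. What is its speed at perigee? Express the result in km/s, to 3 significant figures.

v ≈ 9.37 km/s

Semi-major axis a = (r_p + r_a)/2 = 14802 km = 1.480×10⁷ m.
Vis-viva: v² = μ(2/r − 1/a) = 3.986×10¹⁴ × (2.880×10⁻⁷ − 6.756×10⁻⁸) = 8.788×10⁷ m²/s².
v = 9374 m/s = 9.374 km/s.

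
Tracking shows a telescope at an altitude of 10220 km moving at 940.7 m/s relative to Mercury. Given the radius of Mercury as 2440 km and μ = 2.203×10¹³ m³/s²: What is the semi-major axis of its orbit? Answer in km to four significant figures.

r = 2440 + 10220 = 12660 km = 1.266×10⁷ m.
Vis-viva rearranged: 1/a = 2/r − v²/μ = 1.580×10⁻⁷ − 4.017×10⁻⁸ = 1.178×10⁻⁷ m⁻¹.
a = 8.488×10⁶ m = 8488.3 km.

a ≈ 8488 km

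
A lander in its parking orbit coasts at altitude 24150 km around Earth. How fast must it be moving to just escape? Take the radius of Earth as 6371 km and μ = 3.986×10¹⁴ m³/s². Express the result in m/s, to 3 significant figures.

v_esc ≈ 5110 m/s

r = 6371 + 24150 = 30521 km = 3.0521×10⁷ m.
Escape speed v_esc = √(2μ/r) = √(2 × 3.986×10¹⁴ / 3.052×10⁷) = √(2.612×10⁷) = 5111 m/s.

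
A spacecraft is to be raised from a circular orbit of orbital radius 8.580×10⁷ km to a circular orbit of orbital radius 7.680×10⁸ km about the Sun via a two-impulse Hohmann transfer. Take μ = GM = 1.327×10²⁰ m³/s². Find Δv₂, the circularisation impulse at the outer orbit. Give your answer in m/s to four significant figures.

r₁ = 8.580×10⁷ km = 8.580×10¹⁰ m.
r₂ = 7.680×10⁸ km = 7.680×10¹¹ m.
Transfer ellipse a_t = (r₁ + r₂)/2 = 4.269×10¹¹ m.
At r₁: circular v_c1 = √(μ/r₁) = 39330 m/s; transfer-perihelion v_p = √[μ(2/r₁ − 1/a_t)] = 52750 m/s.
At r₂: circular v_c2 = √(μ/r₂) = 13140 m/s; transfer-aphelion v_a = √[μ(2/r₂ − 1/a_t)] = 5893 m/s.
Δv₂ = v_c2 − v_a = 7252 m/s.

Δv ≈ 7252 m/s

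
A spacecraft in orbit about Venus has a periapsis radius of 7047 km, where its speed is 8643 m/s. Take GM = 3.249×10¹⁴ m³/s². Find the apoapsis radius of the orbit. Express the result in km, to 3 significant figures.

apoapsis radius ≈ 30100 km

r_p = 7.047×10⁶ m.
Specific energy ε = v²/2 − μ/r = -8.754×10⁶ J/kg, so a = −μ/(2ε) = 1.856×10⁷ m.
The apsides satisfy r_p + r_a = 2a, so the apoapsis radius is 2a − r_p = 3.007×10⁷ m = 30067 km.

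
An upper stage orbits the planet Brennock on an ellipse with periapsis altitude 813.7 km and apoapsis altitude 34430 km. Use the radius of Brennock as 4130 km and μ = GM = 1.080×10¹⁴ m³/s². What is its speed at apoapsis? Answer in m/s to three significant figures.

r_p = 4130 + 813.7 = 4943.7 km = 4.9437×10⁶ m.
r_a = 4130 + 34430 = 38560 km = 3.8560×10⁷ m.
Semi-major axis a = (r_p + r_a)/2 = 21752 km = 2.175×10⁷ m.
Vis-viva: v² = μ(2/r − 1/a) = 1.080×10¹⁴ × (5.187×10⁻⁸ − 4.597×10⁻⁸) = 6.366×10⁵ m²/s².
v = 797.9 m/s.

v ≈ 798 m/s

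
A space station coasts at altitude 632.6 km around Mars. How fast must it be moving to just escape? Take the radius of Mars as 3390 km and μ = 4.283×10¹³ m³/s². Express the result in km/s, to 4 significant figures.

v_esc ≈ 4.615 km/s

r = 3390 + 632.6 = 4022.6 km = 4.0226×10⁶ m.
Escape speed v_esc = √(2μ/r) = √(2 × 4.283×10¹³ / 4.023×10⁶) = √(2.129×10⁷) = 4615 m/s.
= 4.615 km/s.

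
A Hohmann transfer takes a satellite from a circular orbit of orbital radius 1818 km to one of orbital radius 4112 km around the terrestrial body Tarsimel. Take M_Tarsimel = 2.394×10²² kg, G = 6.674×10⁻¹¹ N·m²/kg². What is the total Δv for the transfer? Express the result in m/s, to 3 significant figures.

Δv_total ≈ 302 m/s

μ = GM = 6.674×10⁻¹¹ × 2.394×10²² = 1.598×10¹² m³/s².
r₁ = 1818 km = 1.818×10⁶ m.
r₂ = 4112 km = 4.112×10⁶ m.
Transfer ellipse a_t = (r₁ + r₂)/2 = 2.965×10⁶ m.
At r₁: circular v_c1 = √(μ/r₁) = 937.5 m/s; transfer-periapsis v_p = √[μ(2/r₁ − 1/a_t)] = 1104 m/s.
Δv₁ = v_p − v_c1 = 166.5 m/s.
At r₂: circular v_c2 = √(μ/r₂) = 623.3 m/s; transfer-apoapsis v_a = √[μ(2/r₂ − 1/a_t)] = 488.1 m/s.
Δv₂ = v_c2 − v_a = 135.2 m/s.
Total Δv = Δv₁ + Δv₂ = 301.8 m/s.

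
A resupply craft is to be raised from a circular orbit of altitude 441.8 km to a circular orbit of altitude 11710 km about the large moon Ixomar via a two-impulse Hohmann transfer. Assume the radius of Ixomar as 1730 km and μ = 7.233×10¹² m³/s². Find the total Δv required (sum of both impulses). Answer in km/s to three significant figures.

Δv_total ≈ 0.916 km/s

r₁ = 1730 + 441.8 = 2171.8 km = 2.1718×10⁶ m.
r₂ = 1730 + 11710 = 13440 km = 1.3440×10⁷ m.
Transfer ellipse a_t = (r₁ + r₂)/2 = 7.806×10⁶ m.
At r₁: circular v_c1 = √(μ/r₁) = 1825 m/s; transfer-periapsis v_p = √[μ(2/r₁ − 1/a_t)] = 2395 m/s.
Δv₁ = v_p − v_c1 = 569.7 m/s.
At r₂: circular v_c2 = √(μ/r₂) = 733.6 m/s; transfer-apoapsis v_a = √[μ(2/r₂ − 1/a_t)] = 387.0 m/s.
Δv₂ = v_c2 − v_a = 346.6 m/s.
Total Δv = Δv₁ + Δv₂ = 916.3 m/s = 0.9163 km/s.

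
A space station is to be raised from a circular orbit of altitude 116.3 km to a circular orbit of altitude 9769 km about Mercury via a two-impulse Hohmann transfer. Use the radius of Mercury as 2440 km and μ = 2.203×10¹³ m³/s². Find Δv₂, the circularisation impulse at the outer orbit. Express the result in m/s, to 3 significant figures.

Δv ≈ 553 m/s

r₁ = 2440 + 116.3 = 2556.3 km = 2.5563×10⁶ m.
r₂ = 2440 + 9769 = 12209 km = 1.2209×10⁷ m.
Transfer ellipse a_t = (r₁ + r₂)/2 = 7.383×10⁶ m.
At r₁: circular v_c1 = √(μ/r₁) = 2936 m/s; transfer-periherm v_p = √[μ(2/r₁ − 1/a_t)] = 3775 m/s.
At r₂: circular v_c2 = √(μ/r₂) = 1343 m/s; transfer-apoherm v_a = √[μ(2/r₂ − 1/a_t)] = 790.4 m/s.
Δv₂ = v_c2 − v_a = 552.8 m/s.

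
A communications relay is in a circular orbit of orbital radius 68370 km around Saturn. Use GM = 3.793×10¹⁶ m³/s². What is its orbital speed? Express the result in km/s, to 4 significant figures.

v ≈ 23.55 km/s

r = 68370 km = 6.837×10⁷ m.
For a circular orbit v = √(μ/r) = √(3.793×10¹⁶ / 6.837×10⁷) = √(5.548×10⁸) = 23550 m/s.
That is 23.55 km/s.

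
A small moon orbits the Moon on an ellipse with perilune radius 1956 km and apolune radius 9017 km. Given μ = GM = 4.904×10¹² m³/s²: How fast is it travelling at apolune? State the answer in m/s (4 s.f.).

Semi-major axis a = (r_p + r_a)/2 = 5486.5 km = 5.486×10⁶ m.
Vis-viva: v² = μ(2/r − 1/a) = 4.904×10¹² × (2.218×10⁻⁷ − 1.823×10⁻⁷) = 1.939×10⁵ m²/s².
v = 440.3 m/s.

v ≈ 440.3 m/s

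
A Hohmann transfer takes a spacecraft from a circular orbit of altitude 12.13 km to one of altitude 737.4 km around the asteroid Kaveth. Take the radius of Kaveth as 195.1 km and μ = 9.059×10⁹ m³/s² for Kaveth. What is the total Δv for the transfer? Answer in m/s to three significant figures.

Δv_total ≈ 97.5 m/s

r₁ = 195.1 + 12.13 = 207.23 km = 2.0723×10⁵ m.
r₂ = 195.1 + 737.4 = 932.50 km = 9.3250×10⁵ m.
Transfer ellipse a_t = (r₁ + r₂)/2 = 5.699×10⁵ m.
At r₁: circular v_c1 = √(μ/r₁) = 209.1 m/s; transfer-periapsis v_p = √[μ(2/r₁ − 1/a_t)] = 267.5 m/s.
Δv₁ = v_p − v_c1 = 58.38 m/s.
At r₂: circular v_c2 = √(μ/r₂) = 98.56 m/s; transfer-apoapsis v_a = √[μ(2/r₂ − 1/a_t)] = 59.44 m/s.
Δv₂ = v_c2 − v_a = 39.13 m/s.
Total Δv = Δv₁ + Δv₂ = 97.50 m/s.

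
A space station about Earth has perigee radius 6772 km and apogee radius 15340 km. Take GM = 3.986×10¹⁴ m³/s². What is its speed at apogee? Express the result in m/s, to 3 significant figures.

Semi-major axis a = (r_p + r_a)/2 = 11056 km = 1.106×10⁷ m.
Vis-viva: v² = μ(2/r − 1/a) = 3.986×10¹⁴ × (1.304×10⁻⁷ − 9.045×10⁻⁸) = 1.592×10⁷ m²/s².
v = 3989 m/s.

v ≈ 3990 m/s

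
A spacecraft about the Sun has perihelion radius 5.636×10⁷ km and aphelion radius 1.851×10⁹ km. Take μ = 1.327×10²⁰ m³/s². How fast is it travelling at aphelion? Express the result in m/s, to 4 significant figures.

v ≈ 2058 m/s

Semi-major axis a = (r_p + r_a)/2 = 9.5368×10⁸ km = 9.537×10¹¹ m.
Vis-viva: v² = μ(2/r − 1/a) = 1.327×10²⁰ × (1.080×10⁻¹² − 1.049×10⁻¹²) = 4.237×10⁶ m²/s².
v = 2058 m/s.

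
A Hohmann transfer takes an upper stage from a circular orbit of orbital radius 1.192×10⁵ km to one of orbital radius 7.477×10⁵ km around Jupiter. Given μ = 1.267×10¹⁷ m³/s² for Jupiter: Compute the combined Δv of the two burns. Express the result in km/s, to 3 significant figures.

Δv_total ≈ 16.4 km/s

r₁ = 1.192×10⁵ km = 1.192×10⁸ m.
r₂ = 7.477×10⁵ km = 7.477×10⁸ m.
Transfer ellipse a_t = (r₁ + r₂)/2 = 4.334×10⁸ m.
At r₁: circular v_c1 = √(μ/r₁) = 32600 m/s; transfer-perijove v_p = √[μ(2/r₁ − 1/a_t)] = 42820 m/s.
Δv₁ = v_p − v_c1 = 10220 m/s.
At r₂: circular v_c2 = √(μ/r₂) = 13020 m/s; transfer-apojove v_a = √[μ(2/r₂ − 1/a_t)] = 6826 m/s.
Δv₂ = v_c2 − v_a = 6191 m/s.
Total Δv = Δv₁ + Δv₂ = 16410 m/s = 16.41 km/s.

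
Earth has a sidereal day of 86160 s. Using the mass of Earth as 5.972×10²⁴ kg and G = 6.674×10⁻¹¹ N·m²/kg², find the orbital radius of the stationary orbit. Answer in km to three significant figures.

μ = GM = 6.674×10⁻¹¹ × 5.972×10²⁴ = 3.986×10¹⁴ m³/s².
A synchronous orbit has period T, so by Kepler's third law a = (μT²/4π²)^(1/3).
μT²/4π² = 3.986×10¹⁴ × (8.616×10⁴)² / 39.48 = 7.495×10²² m³.
a = 4.216×10⁷ m = 42162 km.

r_sync ≈ 42200 km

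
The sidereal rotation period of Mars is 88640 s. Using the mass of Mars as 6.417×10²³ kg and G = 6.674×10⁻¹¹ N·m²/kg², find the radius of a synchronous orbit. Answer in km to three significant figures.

r_sync ≈ 20400 km

μ = GM = 6.674×10⁻¹¹ × 6.417×10²³ = 4.283×10¹³ m³/s².
A synchronous orbit has period T, so by Kepler's third law a = (μT²/4π²)^(1/3).
μT²/4π² = 4.283×10¹³ × (8.864×10⁴)² / 39.48 = 8.524×10²¹ m³.
a = 2.043×10⁷ m = 20427 km.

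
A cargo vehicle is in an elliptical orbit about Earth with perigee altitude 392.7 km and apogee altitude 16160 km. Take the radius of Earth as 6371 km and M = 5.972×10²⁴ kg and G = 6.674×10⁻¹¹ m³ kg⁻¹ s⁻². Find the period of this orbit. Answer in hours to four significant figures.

T ≈ 4.901 hours

μ = GM = 6.674×10⁻¹¹ × 5.972×10²⁴ = 3.986×10¹⁴ m³/s².
r_p = 6371 + 392.7 = 6763.7 km = 6.7637×10⁶ m.
r_a = 6371 + 16160 = 22531 km = 2.2531×10⁷ m.
Semi-major axis a = (r_p + r_a)/2 = (6763.7 + 22531)/2 = 14647 km = 1.465×10⁷ m.
By Kepler's third law T = 2π√(a³/μ) = 2π × 2.808×10³ = 1.764×10⁴ s.
= 4.901 hours.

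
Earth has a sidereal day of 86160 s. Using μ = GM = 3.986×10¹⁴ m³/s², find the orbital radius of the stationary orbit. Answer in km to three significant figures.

r_sync ≈ 42200 km

A synchronous orbit has period T, so by Kepler's third law a = (μT²/4π²)^(1/3).
μT²/4π² = 3.986×10¹⁴ × (8.616×10⁴)² / 39.48 = 7.495×10²² m³.
a = 4.216×10⁷ m = 42163 km.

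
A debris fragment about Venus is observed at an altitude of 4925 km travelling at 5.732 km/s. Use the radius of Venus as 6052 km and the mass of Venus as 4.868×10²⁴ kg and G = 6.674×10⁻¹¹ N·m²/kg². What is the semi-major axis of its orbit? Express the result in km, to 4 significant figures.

a ≈ 12330 km

μ = GM = 6.674×10⁻¹¹ × 4.868×10²⁴ = 3.249×10¹⁴ m³/s².
r = 6052 + 4925 = 10977 km = 1.098×10⁷ m.
Vis-viva rearranged: 1/a = 2/r − v²/μ = 1.822×10⁻⁷ − 1.011×10⁻⁷ = 8.107×10⁻⁸ m⁻¹.
a = 1.233×10⁷ m = 12335 km.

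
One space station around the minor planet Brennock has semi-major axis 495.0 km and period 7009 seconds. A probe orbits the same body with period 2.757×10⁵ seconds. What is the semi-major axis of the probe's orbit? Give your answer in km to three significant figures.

Kepler's third law: a³ ∝ T², so a₂ = a₁ (T₂/T₁)^(2/3).
T₂/T₁ = 39.34, (T₂/T₁)^(2/3) = 11.57.
a₂ = 495.0 × 11.57 = 5725 km.

a₂ ≈ 5730 km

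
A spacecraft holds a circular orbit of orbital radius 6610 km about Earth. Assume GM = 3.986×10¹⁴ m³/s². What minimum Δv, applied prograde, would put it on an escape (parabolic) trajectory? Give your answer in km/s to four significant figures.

Δv ≈ 3.217 km/s

r = 6610 km = 6.610×10⁶ m.
Circular speed v_c = √(μ/r) = 7765 m/s.
Escape speed v_esc = √(2μ/r) = √2 × v_c = 10980 m/s.
Δv = v_esc − v_c = 3217 m/s = 3.217 km/s.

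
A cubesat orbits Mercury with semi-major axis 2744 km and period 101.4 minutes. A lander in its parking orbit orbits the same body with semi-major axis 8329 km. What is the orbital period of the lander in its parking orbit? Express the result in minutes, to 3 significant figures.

T₂ ≈ 536 minutes

Kepler's third law: T² ∝ a³, so T₂ = T₁ (a₂/a₁)^(3/2).
a₂/a₁ = 3.035, (a₂/a₁)^(3/2) = 5.288.
T₂ = 101.4 × 5.288 = 536.2 minutes.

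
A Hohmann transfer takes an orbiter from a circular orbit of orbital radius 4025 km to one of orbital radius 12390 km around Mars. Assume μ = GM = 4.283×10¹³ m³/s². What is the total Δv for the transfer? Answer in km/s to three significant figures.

r₁ = 4025 km = 4.025×10⁶ m.
r₂ = 12390 km = 1.239×10⁷ m.
Transfer ellipse a_t = (r₁ + r₂)/2 = 8.208×10⁶ m.
At r₁: circular v_c1 = √(μ/r₁) = 3262 m/s; transfer-periapsis v_p = √[μ(2/r₁ − 1/a_t)] = 4008 m/s.
Δv₁ = v_p − v_c1 = 745.9 m/s.
At r₂: circular v_c2 = √(μ/r₂) = 1859 m/s; transfer-apoapsis v_a = √[μ(2/r₂ − 1/a_t)] = 1302 m/s.
Δv₂ = v_c2 − v_a = 557.2 m/s.
Total Δv = Δv₁ + Δv₂ = 1303 m/s = 1.303 km/s.

Δv_total ≈ 1.30 km/s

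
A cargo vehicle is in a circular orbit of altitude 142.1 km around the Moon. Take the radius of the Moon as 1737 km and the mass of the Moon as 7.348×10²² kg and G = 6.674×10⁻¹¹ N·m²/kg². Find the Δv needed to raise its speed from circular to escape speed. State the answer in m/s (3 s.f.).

Δv ≈ 669 m/s

μ = GM = 6.674×10⁻¹¹ × 7.348×10²² = 4.904×10¹² m³/s².
r = 1737 + 142.1 = 1879.1 km = 1.8791×10⁶ m.
Circular speed v_c = √(μ/r) = 1615 m/s.
Escape speed v_esc = √(2μ/r) = √2 × v_c = 2285 m/s.
Δv = v_esc − v_c = 669.2 m/s.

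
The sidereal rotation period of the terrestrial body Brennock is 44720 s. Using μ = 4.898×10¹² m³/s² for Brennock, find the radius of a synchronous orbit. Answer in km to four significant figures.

r_sync ≈ 6284 km

A synchronous orbit has period T, so by Kepler's third law a = (μT²/4π²)^(1/3).
μT²/4π² = 4.898×10¹² × (4.472×10⁴)² / 39.48 = 2.481×10²⁰ m³.
a = 6.284×10⁶ m = 6283.8 km.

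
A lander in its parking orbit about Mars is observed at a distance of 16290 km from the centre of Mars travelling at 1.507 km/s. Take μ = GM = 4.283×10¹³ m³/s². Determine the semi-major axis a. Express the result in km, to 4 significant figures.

r = 1.629×10⁷ m.
Vis-viva rearranged: 1/a = 2/r − v²/μ = 1.228×10⁻⁷ − 5.302×10⁻⁸ = 6.975×10⁻⁸ m⁻¹.
a = 1.434×10⁷ m = 14337 km.

a ≈ 14340 km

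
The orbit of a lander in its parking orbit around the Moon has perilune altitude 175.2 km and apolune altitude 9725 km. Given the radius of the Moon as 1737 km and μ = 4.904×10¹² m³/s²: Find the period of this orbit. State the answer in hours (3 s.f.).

r_p = 1737 + 175.2 = 1912.2 km = 1.9122×10⁶ m.
r_a = 1737 + 9725 = 11462 km = 1.1462×10⁷ m.
Semi-major axis a = (r_p + r_a)/2 = (1912.2 + 11462)/2 = 6687.1 km = 6.687×10⁶ m.
By Kepler's third law T = 2π√(a³/μ) = 2π × 7.809×10³ = 4.906×10⁴ s.
= 13.63 hours.

T ≈ 13.6 hours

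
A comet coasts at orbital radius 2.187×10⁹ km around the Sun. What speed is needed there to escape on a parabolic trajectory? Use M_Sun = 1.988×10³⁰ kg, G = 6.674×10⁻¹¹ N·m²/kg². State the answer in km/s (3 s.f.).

v_esc ≈ 11.0 km/s

μ = GM = 6.674×10⁻¹¹ × 1.988×10³⁰ = 1.327×10²⁰ m³/s².
r = 2.187×10⁹ km = 2.187×10¹² m.
Escape speed v_esc = √(2μ/r) = √(2 × 1.327×10²⁰ / 2.187×10¹²) = √(1.213×10⁸) = 11020 m/s.
= 11.02 km/s.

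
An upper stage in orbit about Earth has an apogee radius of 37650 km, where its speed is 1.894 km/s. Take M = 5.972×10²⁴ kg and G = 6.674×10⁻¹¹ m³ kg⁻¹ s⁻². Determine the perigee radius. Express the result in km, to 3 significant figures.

perigee radius ≈ 7680 km

μ = GM = 6.674×10⁻¹¹ × 5.972×10²⁴ = 3.986×10¹⁴ m³/s².
r_a = 3.765×10⁷ m.
Specific energy ε = v²/2 − μ/r = -8.793×10⁶ J/kg, so a = −μ/(2ε) = 2.267×10⁷ m.
The apsides satisfy r_p + r_a = 2a, so the perigee radius is 2a − r_a = 7.680×10⁶ m = 7680.3 km.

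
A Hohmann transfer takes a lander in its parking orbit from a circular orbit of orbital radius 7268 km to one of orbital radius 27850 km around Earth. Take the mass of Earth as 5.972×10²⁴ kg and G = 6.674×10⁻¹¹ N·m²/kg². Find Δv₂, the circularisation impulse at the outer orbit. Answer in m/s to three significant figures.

μ = GM = 6.674×10⁻¹¹ × 5.972×10²⁴ = 3.986×10¹⁴ m³/s².
r₁ = 7268 km = 7.268×10⁶ m.
r₂ = 27850 km = 2.785×10⁷ m.
Transfer ellipse a_t = (r₁ + r₂)/2 = 1.756×10⁷ m.
At r₁: circular v_c1 = √(μ/r₁) = 7405 m/s; transfer-perigee v_p = √[μ(2/r₁ − 1/a_t)] = 9326 m/s.
At r₂: circular v_c2 = √(μ/r₂) = 3783 m/s; transfer-apogee v_a = √[μ(2/r₂ − 1/a_t)] = 2434 m/s.
Δv₂ = v_c2 − v_a = 1349 m/s.

Δv ≈ 1350 m/s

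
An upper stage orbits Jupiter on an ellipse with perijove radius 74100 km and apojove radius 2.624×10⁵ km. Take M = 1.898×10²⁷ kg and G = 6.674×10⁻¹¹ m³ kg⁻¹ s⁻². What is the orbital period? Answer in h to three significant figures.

T ≈ 10.7 h

μ = GM = 6.674×10⁻¹¹ × 1.898×10²⁷ = 1.267×10¹⁷ m³/s².
Semi-major axis a = (r_p + r_a)/2 = (74100 + 2.6240×10⁵)/2 = 1.6825×10⁵ km = 1.682×10⁸ m.
By Kepler's third law T = 2π√(a³/μ) = 2π × 6.132×10³ = 3.853×10⁴ s.
= 10.70 h.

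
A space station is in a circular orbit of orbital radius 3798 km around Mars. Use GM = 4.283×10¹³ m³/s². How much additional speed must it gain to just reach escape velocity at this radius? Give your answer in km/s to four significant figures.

r = 3798 km = 3.798×10⁶ m.
Circular speed v_c = √(μ/r) = 3358 m/s.
Escape speed v_esc = √(2μ/r) = √2 × v_c = 4749 m/s.
Δv = v_esc − v_c = 1391 m/s = 1.391 km/s.

Δv ≈ 1.391 km/s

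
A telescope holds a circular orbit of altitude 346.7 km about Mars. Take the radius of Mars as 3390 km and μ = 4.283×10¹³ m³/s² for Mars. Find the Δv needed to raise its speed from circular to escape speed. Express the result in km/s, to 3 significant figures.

r = 3390 + 346.7 = 3736.7 km = 3.7367×10⁶ m.
Circular speed v_c = √(μ/r) = 3386 m/s.
Escape speed v_esc = √(2μ/r) = √2 × v_c = 4788 m/s.
Δv = v_esc − v_c = 1402 m/s = 1.402 km/s.

Δv ≈ 1.40 km/s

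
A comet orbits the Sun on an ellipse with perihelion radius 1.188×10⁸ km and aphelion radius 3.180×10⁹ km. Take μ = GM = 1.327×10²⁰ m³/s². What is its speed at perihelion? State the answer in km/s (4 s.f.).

v ≈ 46.41 km/s

Semi-major axis a = (r_p + r_a)/2 = 1.6494×10⁹ km = 1.649×10¹² m.
Vis-viva: v² = μ(2/r − 1/a) = 1.327×10²⁰ × (1.684×10⁻¹¹ − 6.063×10⁻¹³) = 2.154×10⁹ m²/s².
v = 46410 m/s = 46.41 km/s.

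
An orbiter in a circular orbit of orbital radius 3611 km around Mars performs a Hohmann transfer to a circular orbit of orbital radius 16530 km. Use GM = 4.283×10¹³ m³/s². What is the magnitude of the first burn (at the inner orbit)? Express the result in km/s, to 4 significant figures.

r₁ = 3611 km = 3.611×10⁶ m.
r₂ = 16530 km = 1.653×10⁷ m.
Transfer ellipse a_t = (r₁ + r₂)/2 = 1.007×10⁷ m.
At r₁: circular v_c1 = √(μ/r₁) = 3444 m/s; transfer-periapsis v_p = √[μ(2/r₁ − 1/a_t)] = 4412 m/s.
Δv₁ = v_p − v_c1 = 968.4 m/s.
= 0.9684 km/s.

Δv ≈ 0.9684 km/s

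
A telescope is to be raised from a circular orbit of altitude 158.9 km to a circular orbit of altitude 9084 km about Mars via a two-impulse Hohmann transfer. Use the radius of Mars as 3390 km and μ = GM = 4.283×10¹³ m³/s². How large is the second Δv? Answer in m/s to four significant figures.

Δv ≈ 619.7 m/s

r₁ = 3390 + 158.9 = 3548.9 km = 3.5489×10⁶ m.
r₂ = 3390 + 9084 = 12474 km = 1.2474×10⁷ m.
Transfer ellipse a_t = (r₁ + r₂)/2 = 8.011×10⁶ m.
At r₁: circular v_c1 = √(μ/r₁) = 3474 m/s; transfer-periapsis v_p = √[μ(2/r₁ − 1/a_t)] = 4335 m/s.
At r₂: circular v_c2 = √(μ/r₂) = 1853 m/s; transfer-apoapsis v_a = √[μ(2/r₂ − 1/a_t)] = 1233 m/s.
Δv₂ = v_c2 − v_a = 619.7 m/s.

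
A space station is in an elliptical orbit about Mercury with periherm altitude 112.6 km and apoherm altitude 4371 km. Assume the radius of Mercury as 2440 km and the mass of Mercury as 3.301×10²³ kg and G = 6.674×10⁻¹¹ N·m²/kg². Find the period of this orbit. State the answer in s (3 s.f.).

T ≈ 13600 s

μ = GM = 6.674×10⁻¹¹ × 3.301×10²³ = 2.203×10¹³ m³/s².
r_p = 2440 + 112.6 = 2552.6 km = 2.5526×10⁶ m.
r_a = 2440 + 4371 = 6811.0 km = 6.8110×10⁶ m.
Semi-major axis a = (r_p + r_a)/2 = (2552.6 + 6811.0)/2 = 4681.8 km = 4.682×10⁶ m.
By Kepler's third law T = 2π√(a³/μ) = 2π × 2.158×10³ = 1.356×10⁴ s.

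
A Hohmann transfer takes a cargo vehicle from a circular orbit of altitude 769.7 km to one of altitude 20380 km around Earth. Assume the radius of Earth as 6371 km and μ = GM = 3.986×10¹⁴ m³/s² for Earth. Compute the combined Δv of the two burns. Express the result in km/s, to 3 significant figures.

r₁ = 6371 + 769.7 = 7140.7 km = 7.1407×10⁶ m.
r₂ = 6371 + 20380 = 26751 km = 2.6751×10⁷ m.
Transfer ellipse a_t = (r₁ + r₂)/2 = 1.695×10⁷ m.
At r₁: circular v_c1 = √(μ/r₁) = 7471 m/s; transfer-perigee v_p = √[μ(2/r₁ − 1/a_t)] = 9387 m/s.
Δv₁ = v_p − v_c1 = 1916 m/s.
At r₂: circular v_c2 = √(μ/r₂) = 3860 m/s; transfer-apogee v_a = √[μ(2/r₂ − 1/a_t)] = 2506 m/s.
Δv₂ = v_c2 − v_a = 1354 m/s.
Total Δv = Δv₁ + Δv₂ = 3270 m/s = 3.270 km/s.

Δv_total ≈ 3.27 km/s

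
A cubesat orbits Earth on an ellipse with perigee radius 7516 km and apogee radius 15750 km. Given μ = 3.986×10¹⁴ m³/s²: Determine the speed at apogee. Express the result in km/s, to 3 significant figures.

v ≈ 4.04 km/s

Semi-major axis a = (r_p + r_a)/2 = 11633 km = 1.163×10⁷ m.
Vis-viva: v² = μ(2/r − 1/a) = 3.986×10¹⁴ × (1.270×10⁻⁷ − 8.596×10⁻⁸) = 1.635×10⁷ m²/s².
v = 4044 m/s = 4.044 km/s.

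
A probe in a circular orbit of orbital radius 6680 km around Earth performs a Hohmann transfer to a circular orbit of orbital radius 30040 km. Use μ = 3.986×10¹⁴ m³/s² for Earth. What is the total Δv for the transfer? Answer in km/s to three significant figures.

Δv_total ≈ 3.60 km/s

r₁ = 6680 km = 6.680×10⁶ m.
r₂ = 30040 km = 3.004×10⁷ m.
Transfer ellipse a_t = (r₁ + r₂)/2 = 1.836×10⁷ m.
At r₁: circular v_c1 = √(μ/r₁) = 7725 m/s; transfer-perigee v_p = √[μ(2/r₁ − 1/a_t)] = 9881 m/s.
Δv₁ = v_p − v_c1 = 2156 m/s.
At r₂: circular v_c2 = √(μ/r₂) = 3643 m/s; transfer-apogee v_a = √[μ(2/r₂ − 1/a_t)] = 2197 m/s.
Δv₂ = v_c2 − v_a = 1445 m/s.
Total Δv = Δv₁ + Δv₂ = 3602 m/s = 3.602 km/s.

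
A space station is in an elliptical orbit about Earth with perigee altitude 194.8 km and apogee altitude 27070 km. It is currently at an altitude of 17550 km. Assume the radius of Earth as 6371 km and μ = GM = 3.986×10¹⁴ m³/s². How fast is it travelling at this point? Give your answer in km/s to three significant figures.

v ≈ 3.66 km/s

r_p = 6371 + 194.8 = 6565.8 km = 6.5658×10⁶ m.
r_a = 6371 + 27070 = 33441 km = 3.3441×10⁷ m.
r = 6371 + 17550 = 23921 km = 2.392×10⁷ m.
Semi-major axis a = (r_p + r_a)/2 = 20003 km = 2.000×10⁷ m.
Vis-viva: v² = μ(2/r − 1/a) = 3.986×10¹⁴ × (8.361×10⁻⁸ − 4.999×10⁻⁸) = 1.340×10⁷ m²/s².
v = 3661 m/s = 3.661 km/s.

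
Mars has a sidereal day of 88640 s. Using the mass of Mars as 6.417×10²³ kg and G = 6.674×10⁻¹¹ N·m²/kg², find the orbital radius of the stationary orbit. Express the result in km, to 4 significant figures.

μ = GM = 6.674×10⁻¹¹ × 6.417×10²³ = 4.283×10¹³ m³/s².
A synchronous orbit has period T, so by Kepler's third law a = (μT²/4π²)^(1/3).
μT²/4π² = 4.283×10¹³ × (8.864×10⁴)² / 39.48 = 8.524×10²¹ m³.
a = 2.043×10⁷ m = 20427 km.

r_sync ≈ 20430 km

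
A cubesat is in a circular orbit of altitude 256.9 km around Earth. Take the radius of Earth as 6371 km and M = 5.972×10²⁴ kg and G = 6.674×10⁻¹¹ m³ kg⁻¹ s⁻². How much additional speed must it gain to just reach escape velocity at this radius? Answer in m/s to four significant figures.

μ = GM = 6.674×10⁻¹¹ × 5.972×10²⁴ = 3.986×10¹⁴ m³/s².
r = 6371 + 256.9 = 6627.9 km = 6.6279×10⁶ m.
Circular speed v_c = √(μ/r) = 7755 m/s.
Escape speed v_esc = √(2μ/r) = √2 × v_c = 10970 m/s.
Δv = v_esc − v_c = 3212 m/s.

Δv ≈ 3212 m/s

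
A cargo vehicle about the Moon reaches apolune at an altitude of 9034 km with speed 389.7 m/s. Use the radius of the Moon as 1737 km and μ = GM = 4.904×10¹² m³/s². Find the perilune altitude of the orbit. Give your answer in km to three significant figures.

r_a = 1737 + 9034 = 10771 km = 1.077×10⁷ m.
Specific energy ε = v²/2 − μ/r = -3.794×10⁵ J/kg, so a = −μ/(2ε) = 6.463×10⁶ m.
The apsides satisfy r_p + r_a = 2a, so the perilune radius is 2a − r_a = 2.156×10⁶ m = 2155.9 km.
Perilune altitude = 2155.9 − 1737 = 418.91 km.

perilune altitude ≈ 419 km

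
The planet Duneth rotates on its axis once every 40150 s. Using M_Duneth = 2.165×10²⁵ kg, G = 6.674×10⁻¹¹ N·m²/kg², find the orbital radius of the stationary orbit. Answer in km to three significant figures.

r_sync ≈ 38900 km

μ = GM = 6.674×10⁻¹¹ × 2.165×10²⁵ = 1.445×10¹⁵ m³/s².
A synchronous orbit has period T, so by Kepler's third law a = (μT²/4π²)^(1/3).
μT²/4π² = 1.445×10¹⁵ × (4.015×10⁴)² / 39.48 = 5.900×10²² m³.
a = 3.893×10⁷ m = 38930 km.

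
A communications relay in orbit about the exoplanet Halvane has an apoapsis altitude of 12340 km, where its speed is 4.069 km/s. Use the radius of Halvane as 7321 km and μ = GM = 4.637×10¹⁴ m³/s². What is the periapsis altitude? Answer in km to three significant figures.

r_a = 7321 + 12340 = 19661 km = 1.966×10⁷ m.
Specific energy ε = v²/2 − μ/r = -1.531×10⁷ J/kg, so a = −μ/(2ε) = 1.515×10⁷ m.
The apsides satisfy r_p + r_a = 2a, so the periapsis radius is 2a − r_a = 1.063×10⁷ m = 10634 km.
Periapsis altitude = 10634 − 7321 = 3312.6 km.

periapsis altitude ≈ 3310 km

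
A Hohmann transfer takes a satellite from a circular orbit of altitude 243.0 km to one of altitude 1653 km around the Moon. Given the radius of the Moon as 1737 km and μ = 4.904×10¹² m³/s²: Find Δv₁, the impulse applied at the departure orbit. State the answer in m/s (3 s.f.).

r₁ = 1737 + 243.0 = 1980.0 km = 1.9800×10⁶ m.
r₂ = 1737 + 1653 = 3390.0 km = 3.3900×10⁶ m.
Transfer ellipse a_t = (r₁ + r₂)/2 = 2.685×10⁶ m.
At r₁: circular v_c1 = √(μ/r₁) = 1574 m/s; transfer-perilune v_p = √[μ(2/r₁ − 1/a_t)] = 1768 m/s.
Δv₁ = v_p − v_c1 = 194.6 m/s.

Δv ≈ 195 m/s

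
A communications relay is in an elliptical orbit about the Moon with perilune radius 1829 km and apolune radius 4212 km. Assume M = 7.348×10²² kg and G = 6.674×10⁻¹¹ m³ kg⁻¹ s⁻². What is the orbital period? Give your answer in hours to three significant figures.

μ = GM = 6.674×10⁻¹¹ × 7.348×10²² = 4.904×10¹² m³/s².
Semi-major axis a = (r_p + r_a)/2 = (1829.0 + 4212.0)/2 = 3020.5 km = 3.020×10⁶ m.
By Kepler's third law T = 2π√(a³/μ) = 2π × 2.371×10³ = 1.489×10⁴ s.
= 4.137 hours.

T ≈ 4.14 hours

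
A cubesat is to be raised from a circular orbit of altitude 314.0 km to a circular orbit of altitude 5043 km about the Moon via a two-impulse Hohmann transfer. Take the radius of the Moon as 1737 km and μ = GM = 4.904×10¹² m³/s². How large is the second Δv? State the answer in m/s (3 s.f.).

r₁ = 1737 + 314.0 = 2051.0 km = 2.0510×10⁶ m.
r₂ = 1737 + 5043 = 6780.0 km = 6.7800×10⁶ m.
Transfer ellipse a_t = (r₁ + r₂)/2 = 4.416×10⁶ m.
At r₁: circular v_c1 = √(μ/r₁) = 1546 m/s; transfer-perilune v_p = √[μ(2/r₁ − 1/a_t)] = 1916 m/s.
At r₂: circular v_c2 = √(μ/r₂) = 850.5 m/s; transfer-apolune v_a = √[μ(2/r₂ − 1/a_t)] = 579.6 m/s.
Δv₂ = v_c2 − v_a = 270.8 m/s.

Δv ≈ 271 m/s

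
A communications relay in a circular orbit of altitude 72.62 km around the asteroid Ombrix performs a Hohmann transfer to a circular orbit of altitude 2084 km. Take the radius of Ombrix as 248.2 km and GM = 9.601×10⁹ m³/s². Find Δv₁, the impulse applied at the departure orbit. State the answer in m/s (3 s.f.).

Δv ≈ 56.4 m/s

r₁ = 248.2 + 72.62 = 320.82 km = 3.2082×10⁵ m.
r₂ = 248.2 + 2084 = 2332.2 km = 2.3322×10⁶ m.
Transfer ellipse a_t = (r₁ + r₂)/2 = 1.327×10⁶ m.
At r₁: circular v_c1 = √(μ/r₁) = 173.0 m/s; transfer-periapsis v_p = √[μ(2/r₁ − 1/a_t)] = 229.4 m/s.
Δv₁ = v_p − v_c1 = 56.39 m/s.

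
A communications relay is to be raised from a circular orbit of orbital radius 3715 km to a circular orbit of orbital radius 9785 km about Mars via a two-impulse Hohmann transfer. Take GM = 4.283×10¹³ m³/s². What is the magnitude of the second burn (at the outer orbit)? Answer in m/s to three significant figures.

r₁ = 3715 km = 3.715×10⁶ m.
r₂ = 9785 km = 9.785×10⁶ m.
Transfer ellipse a_t = (r₁ + r₂)/2 = 6.750×10⁶ m.
At r₁: circular v_c1 = √(μ/r₁) = 3395 m/s; transfer-periapsis v_p = √[μ(2/r₁ − 1/a_t)] = 4088 m/s.
At r₂: circular v_c2 = √(μ/r₂) = 2092 m/s; transfer-apoapsis v_a = √[μ(2/r₂ − 1/a_t)] = 1552 m/s.
Δv₂ = v_c2 − v_a = 540.0 m/s.

Δv ≈ 540 m/s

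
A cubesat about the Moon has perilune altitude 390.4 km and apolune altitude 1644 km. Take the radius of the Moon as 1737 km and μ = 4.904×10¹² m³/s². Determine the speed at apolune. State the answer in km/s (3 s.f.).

v ≈ 1.06 km/s

r_p = 1737 + 390.4 = 2127.4 km = 2.1274×10⁶ m.
r_a = 1737 + 1644 = 3381.0 km = 3.3810×10⁶ m.
Semi-major axis a = (r_p + r_a)/2 = 2754.2 km = 2.754×10⁶ m.
Vis-viva: v² = μ(2/r − 1/a) = 4.904×10¹² × (5.915×10⁻⁷ − 3.631×10⁻⁷) = 1.120×10⁶ m²/s².
v = 1058 m/s = 1.058 km/s.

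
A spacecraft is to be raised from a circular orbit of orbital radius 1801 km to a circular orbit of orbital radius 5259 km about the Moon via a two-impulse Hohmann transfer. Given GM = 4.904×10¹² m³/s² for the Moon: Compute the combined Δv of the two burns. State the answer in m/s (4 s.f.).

r₁ = 1801 km = 1.801×10⁶ m.
r₂ = 5259 km = 5.259×10⁶ m.
Transfer ellipse a_t = (r₁ + r₂)/2 = 3.530×10⁶ m.
At r₁: circular v_c1 = √(μ/r₁) = 1650 m/s; transfer-perilune v_p = √[μ(2/r₁ − 1/a_t)] = 2014 m/s.
Δv₁ = v_p − v_c1 = 364.0 m/s.
At r₂: circular v_c2 = √(μ/r₂) = 965.7 m/s; transfer-apolune v_a = √[μ(2/r₂ − 1/a_t)] = 689.8 m/s.
Δv₂ = v_c2 − v_a = 275.9 m/s.
Total Δv = Δv₁ + Δv₂ = 639.9 m/s.

Δv_total ≈ 639.9 m/s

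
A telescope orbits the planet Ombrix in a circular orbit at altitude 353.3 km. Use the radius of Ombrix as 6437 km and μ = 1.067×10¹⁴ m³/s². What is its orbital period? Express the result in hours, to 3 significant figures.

r = 6437 + 353.3 = 6790.3 km = 6.7903×10⁶ m.
Kepler's third law: T = 2π√(r³/μ) = 2π√((6.790×10⁶)³ / 1.067×10¹⁴).
r³/μ = 2.934×10⁶ s², so T = 2π × 1.713×10³ = 1.076×10⁴ s.
Converting: 1.076×10⁴ s ÷ 3600 = 2.990 hours.

T ≈ 2.99 hours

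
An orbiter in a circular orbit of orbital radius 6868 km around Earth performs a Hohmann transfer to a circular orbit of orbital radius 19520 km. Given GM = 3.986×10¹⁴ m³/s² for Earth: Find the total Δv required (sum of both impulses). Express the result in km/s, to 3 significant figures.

r₁ = 6868 km = 6.868×10⁶ m.
r₂ = 19520 km = 1.952×10⁷ m.
Transfer ellipse a_t = (r₁ + r₂)/2 = 1.319×10⁷ m.
At r₁: circular v_c1 = √(μ/r₁) = 7618 m/s; transfer-perigee v_p = √[μ(2/r₁ − 1/a_t)] = 9266 m/s.
Δv₁ = v_p − v_c1 = 1648 m/s.
At r₂: circular v_c2 = √(μ/r₂) = 4519 m/s; transfer-apogee v_a = √[μ(2/r₂ − 1/a_t)] = 3260 m/s.
Δv₂ = v_c2 − v_a = 1259 m/s.
Total Δv = Δv₁ + Δv₂ = 2907 m/s = 2.907 km/s.

Δv_total ≈ 2.91 km/s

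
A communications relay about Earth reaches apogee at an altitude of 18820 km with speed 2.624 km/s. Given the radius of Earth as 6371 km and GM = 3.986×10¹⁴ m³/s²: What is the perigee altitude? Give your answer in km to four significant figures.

r_a = 6371 + 18820 = 25191 km = 2.519×10⁷ m.
Specific energy ε = v²/2 − μ/r = -1.238×10⁷ J/kg, so a = −μ/(2ε) = 1.610×10⁷ m.
The apsides satisfy r_p + r_a = 2a, so the perigee radius is 2a − r_a = 7.005×10⁶ m = 7005.0 km.
Perigee altitude = 7005.0 − 6371 = 633.99 km.

perigee altitude ≈ 634.0 km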